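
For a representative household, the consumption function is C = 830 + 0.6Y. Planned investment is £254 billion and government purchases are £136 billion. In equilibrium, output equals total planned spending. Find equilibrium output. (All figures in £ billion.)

Y = C + I + G = 830 + 0.6Y + 254 + 136
Y − 0.6Y = 1220
0.4Y = 1220, so Y = 1220/0.4 = 3050

Y = 3050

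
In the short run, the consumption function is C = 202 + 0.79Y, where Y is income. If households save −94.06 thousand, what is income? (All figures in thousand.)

S = Y − C = -202 + 0.21Y
-202 + 0.21Y = -94.06, so 0.21Y = 107.94 and Y = 514

Y = 514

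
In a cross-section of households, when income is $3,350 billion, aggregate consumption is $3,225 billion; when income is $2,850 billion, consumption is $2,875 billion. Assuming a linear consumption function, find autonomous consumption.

a = 880

MPC = ΔC/ΔY = (3225 − 2875)/(3350 − 2850) = 350/500 = 0.7
a = C − MPC·Y = 2875 − 0.7(2850) = 2875 − 1995 = 880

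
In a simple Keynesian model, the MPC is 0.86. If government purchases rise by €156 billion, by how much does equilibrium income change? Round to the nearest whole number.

ΔY ≈ 1114

The multiplier is 1/(1 − MPC) = 1/0.14.
ΔY = 156/0.14 = 1114.29 ≈ 1114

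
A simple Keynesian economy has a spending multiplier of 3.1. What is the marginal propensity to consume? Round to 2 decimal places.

MPC = 0.68

k = 1/(1 − MPC), so 1 − MPC = 1/k = 1/3.1 = 0.3226
MPC = 1 − 0.3226 = 0.68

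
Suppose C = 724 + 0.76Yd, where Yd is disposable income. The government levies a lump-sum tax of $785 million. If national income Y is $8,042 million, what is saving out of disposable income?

S = 1017.68

Yd = Y − T = 8042 − 785 = 7257
C = 724 + 0.76(7257) = 724 + 5515.32 = 6239.32
S = Yd − C = 7257 − 6239.32 = 1017.68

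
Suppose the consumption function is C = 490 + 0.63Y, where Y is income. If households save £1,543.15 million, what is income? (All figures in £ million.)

S = Y − C = -490 + 0.37Y
-490 + 0.37Y = 1543.15, so 0.37Y = 2033.15 and Y = 5495

Y = 5495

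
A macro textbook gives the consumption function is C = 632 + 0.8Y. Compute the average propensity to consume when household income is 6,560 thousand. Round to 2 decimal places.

C = 632 + 0.8(6560) = 5880
APC = C/Y = 5880/6560 = 0.90

APC = 0.90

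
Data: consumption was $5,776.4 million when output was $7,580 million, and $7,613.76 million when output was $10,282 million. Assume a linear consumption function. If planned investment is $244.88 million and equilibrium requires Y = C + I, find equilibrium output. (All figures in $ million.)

MPC = (7613.76 − 5776.4)/(10282 − 7580) = 1837.36/2702 = 0.68
a = 5776.4 − 0.68(7580) = 622
Equilibrium: Y = 622 + 0.68Y + 244.88
0.32Y = 866.88, so Y = 866.88/0.32 = 2709

Y = 2709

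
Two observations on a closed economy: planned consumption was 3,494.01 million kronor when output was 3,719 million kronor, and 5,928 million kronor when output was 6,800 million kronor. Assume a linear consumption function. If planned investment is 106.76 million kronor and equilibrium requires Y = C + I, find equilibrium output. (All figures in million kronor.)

Y = 3156

MPC = (5928 − 3494.01)/(6800 − 3719) = 2433.99/3081 = 0.79
a = 3494.01 − 0.79(3719) = 556
Equilibrium: Y = 556 + 0.79Y + 106.76
0.21Y = 662.76, so Y = 662.76/0.21 = 3156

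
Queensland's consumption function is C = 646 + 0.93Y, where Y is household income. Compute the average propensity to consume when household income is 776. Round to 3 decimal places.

C = 646 + 0.93(776) = 1367.68
APC = C/Y = 1367.68/776 = 1.762

APC = 1.762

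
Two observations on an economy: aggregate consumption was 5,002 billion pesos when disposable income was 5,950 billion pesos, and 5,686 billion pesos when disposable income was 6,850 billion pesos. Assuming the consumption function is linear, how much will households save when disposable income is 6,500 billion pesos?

MPC = (5686 − 5002)/(6850 − 5950) = 684/900 = 0.76
a = 5002 − 0.76(5950) = 5002 − 4522 = 480
C = 480 + 0.76(6500) = 5420
S = 6500 − 5420 = 1080

S = 1080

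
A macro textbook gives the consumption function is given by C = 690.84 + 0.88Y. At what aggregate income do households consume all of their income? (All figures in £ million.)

Y = 5757

At break-even, C = Y: 690.84 + 0.88Y = Y
0.12Y = 690.84, so Y = 690.84/0.12 = 5757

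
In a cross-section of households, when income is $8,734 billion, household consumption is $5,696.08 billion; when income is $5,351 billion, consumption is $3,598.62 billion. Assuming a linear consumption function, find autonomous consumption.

MPC = ΔC/ΔY = (5696.08 − 3598.62)/(8734 − 5351) = 2097.46/3383 = 0.62
a = C − MPC·Y = 3598.62 − 0.62(5351) = 3598.62 − 3317.62 = 281

a = 281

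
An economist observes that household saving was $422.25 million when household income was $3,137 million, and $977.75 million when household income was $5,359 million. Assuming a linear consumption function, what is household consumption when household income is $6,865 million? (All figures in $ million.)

MPS = ΔS/ΔY = (977.75 − 422.25)/(5359 − 3137) = 555.5/2222 = 0.25
MPC = 1 − MPS = 0.75
Autonomous saving = 422.25 − 0.25(3137) = -362, so a = 362
C = 362 + 0.75(6865) = 362 + 5148.75 = 5510.75

C = 5510.75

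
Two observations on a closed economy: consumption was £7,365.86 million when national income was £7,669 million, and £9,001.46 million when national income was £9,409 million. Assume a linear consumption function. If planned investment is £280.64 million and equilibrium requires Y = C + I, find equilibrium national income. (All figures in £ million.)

Y = 7294

MPC = (9001.46 − 7365.86)/(9409 − 7669) = 1635.6/1740 = 0.94
a = 7365.86 − 0.94(7669) = 157
Equilibrium: Y = 157 + 0.94Y + 280.64
0.06Y = 437.64, so Y = 437.64/0.06 = 7294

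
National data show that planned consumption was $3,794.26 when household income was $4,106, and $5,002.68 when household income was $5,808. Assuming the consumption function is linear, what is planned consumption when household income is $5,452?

C = 4749.92

MPC = (5002.68 − 3794.26)/(5808 − 4106) = 1208.42/1702 = 0.71
a = 3794.26 − 0.71(4106) = 3794.26 − 2915.26 = 879
C = 879 + 0.71(5452) = 879 + 3870.92 = 4749.92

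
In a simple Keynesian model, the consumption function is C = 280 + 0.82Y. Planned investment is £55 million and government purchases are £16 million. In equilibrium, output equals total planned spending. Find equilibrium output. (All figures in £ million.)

Y = C + I + G = 280 + 0.82Y + 55 + 16
Y − 0.82Y = 351
0.18Y = 351, so Y = 351/0.18 = 1950

Y = 1950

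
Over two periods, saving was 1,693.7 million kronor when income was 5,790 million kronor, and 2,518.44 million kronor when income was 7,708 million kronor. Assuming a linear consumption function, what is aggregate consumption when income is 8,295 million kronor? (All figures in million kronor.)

MPS = ΔS/ΔY = (2518.44 − 1693.7)/(7708 − 5790) = 824.74/1918 = 0.43
MPC = 1 − MPS = 0.57
Autonomous saving = 1693.7 − 0.43(5790) = -796, so a = 796
C = 796 + 0.57(8295) = 796 + 4728.15 = 5524.15

C = 5524.15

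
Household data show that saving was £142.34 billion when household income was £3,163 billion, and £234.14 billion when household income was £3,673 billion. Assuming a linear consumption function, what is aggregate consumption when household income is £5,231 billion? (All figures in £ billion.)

C = 4716.42

MPS = ΔS/ΔY = (234.14 − 142.34)/(3673 − 3163) = 91.8/510 = 0.18
MPC = 1 − MPS = 0.82
Autonomous saving = 142.34 − 0.18(3163) = -427, so a = 427
C = 427 + 0.82(5231) = 427 + 4289.42 = 4716.42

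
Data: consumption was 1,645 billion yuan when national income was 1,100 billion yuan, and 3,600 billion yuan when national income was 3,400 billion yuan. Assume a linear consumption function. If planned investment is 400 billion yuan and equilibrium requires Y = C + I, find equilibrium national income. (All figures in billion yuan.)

Y = 7400

MPC = (3600 − 1645)/(3400 − 1100) = 1955/2300 = 0.85
a = 1645 − 0.85(1100) = 710
Equilibrium: Y = 710 + 0.85Y + 400
0.15Y = 1110, so Y = 1110/0.15 = 7400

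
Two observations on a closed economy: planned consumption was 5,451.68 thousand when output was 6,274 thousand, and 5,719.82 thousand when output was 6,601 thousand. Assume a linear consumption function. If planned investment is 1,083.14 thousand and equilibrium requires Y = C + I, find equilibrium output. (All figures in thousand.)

MPC = (5719.82 − 5451.68)/(6601 − 6274) = 268.14/327 = 0.82
a = 5451.68 − 0.82(6274) = 307
Equilibrium: Y = 307 + 0.82Y + 1083.14
0.18Y = 1390.14, so Y = 1390.14/0.18 = 7723

Y = 7723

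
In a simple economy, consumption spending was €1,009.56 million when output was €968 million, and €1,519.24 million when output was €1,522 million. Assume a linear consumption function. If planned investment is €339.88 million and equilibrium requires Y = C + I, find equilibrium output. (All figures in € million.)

Y = 5736

MPC = (1519.24 − 1009.56)/(1522 − 968) = 509.68/554 = 0.92
a = 1009.56 − 0.92(968) = 119
Equilibrium: Y = 119 + 0.92Y + 339.88
0.08Y = 458.88, so Y = 458.88/0.08 = 5736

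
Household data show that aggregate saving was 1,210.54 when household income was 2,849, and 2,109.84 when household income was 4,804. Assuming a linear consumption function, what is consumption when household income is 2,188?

MPS = ΔS/ΔY = (2109.84 − 1210.54)/(4804 − 2849) = 899.3/1955 = 0.46
MPC = 1 − MPS = 0.54
Autonomous saving = 1210.54 − 0.46(2849) = -100, so a = 100
C = 100 + 0.54(2188) = 100 + 1181.52 = 1281.52

C = 1281.52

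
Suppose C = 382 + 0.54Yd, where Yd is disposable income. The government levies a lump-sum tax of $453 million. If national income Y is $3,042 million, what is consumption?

Yd = Y − T = 3042 − 453 = 2589
C = 382 + 0.54(2589) = 382 + 1398.06 = 1780.06

C = 1780.06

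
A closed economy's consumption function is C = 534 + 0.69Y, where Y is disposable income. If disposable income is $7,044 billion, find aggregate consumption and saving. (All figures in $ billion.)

C = 5394.36; S = 1649.64

C = 534 + 0.69(7044) = 534 + 4860.36 = 5394.36
S = Y − C = 7044 − 5394.36 = 1649.64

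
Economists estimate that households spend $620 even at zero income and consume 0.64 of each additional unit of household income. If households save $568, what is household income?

S = Y − C = -620 + 0.36Y
-620 + 0.36Y = 568, so 0.36Y = 1188 and Y = 3300

Y = 3300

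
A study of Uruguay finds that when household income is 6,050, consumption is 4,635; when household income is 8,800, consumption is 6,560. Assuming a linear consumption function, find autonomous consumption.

MPC = ΔC/ΔY = (6560 − 4635)/(8800 − 6050) = 1925/2750 = 0.7
a = C − MPC·Y = 4635 − 0.7(6050) = 4635 − 4235 = 400

a = 400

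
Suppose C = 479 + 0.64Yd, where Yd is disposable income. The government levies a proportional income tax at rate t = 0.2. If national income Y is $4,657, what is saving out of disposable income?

Yd = (1 − 0.2)(4657) = 0.8(4657) = 3725.6
C = 479 + 0.64(3725.6) = 479 + 2384.384 = 2863.384
S = Yd − C = 3725.6 − 2863.384 = 862.216

S = 862.216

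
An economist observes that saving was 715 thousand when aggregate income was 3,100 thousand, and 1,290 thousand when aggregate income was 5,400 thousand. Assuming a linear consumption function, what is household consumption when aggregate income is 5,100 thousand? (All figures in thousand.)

C = 3885

MPS = ΔS/ΔY = (1290 − 715)/(5400 − 3100) = 575/2300 = 0.25
MPC = 1 − MPS = 0.75
Autonomous saving = 715 − 0.25(3100) = -60, so a = 60
C = 60 + 0.75(5100) = 60 + 3825 = 3885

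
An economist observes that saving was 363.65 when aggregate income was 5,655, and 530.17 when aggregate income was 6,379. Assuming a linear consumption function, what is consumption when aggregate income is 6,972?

MPS = ΔS/ΔY = (530.17 − 363.65)/(6379 − 5655) = 166.52/724 = 0.23
MPC = 1 − MPS = 0.77
Autonomous saving = 363.65 − 0.23(5655) = -937, so a = 937
C = 937 + 0.77(6972) = 937 + 5368.44 = 6305.44

C = 6305.44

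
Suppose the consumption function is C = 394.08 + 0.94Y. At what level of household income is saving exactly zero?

Y = 6568

At break-even, C = Y: 394.08 + 0.94Y = Y
0.06Y = 394.08, so Y = 394.08/0.06 = 6568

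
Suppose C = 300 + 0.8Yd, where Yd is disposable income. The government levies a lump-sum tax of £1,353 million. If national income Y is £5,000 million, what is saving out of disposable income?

S = 429.4

Yd = Y − T = 5000 − 1353 = 3647
C = 300 + 0.8(3647) = 300 + 2917.6 = 3217.6
S = Yd − C = 3647 − 3217.6 = 429.4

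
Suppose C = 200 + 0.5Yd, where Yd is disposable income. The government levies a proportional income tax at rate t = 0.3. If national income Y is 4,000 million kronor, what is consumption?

C = 1600

Yd = (1 − 0.3)(4000) = 0.7(4000) = 2800
C = 200 + 0.5(2800) = 200 + 1400 = 1600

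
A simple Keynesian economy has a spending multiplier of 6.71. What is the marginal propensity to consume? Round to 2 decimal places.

MPC = 0.85

k = 1/(1 − MPC), so 1 − MPC = 1/k = 1/6.71 = 0.1490
MPC = 1 − 0.1490 = 0.85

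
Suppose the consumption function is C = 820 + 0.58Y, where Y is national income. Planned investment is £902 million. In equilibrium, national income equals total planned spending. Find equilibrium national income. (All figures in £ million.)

Y = C + I = 820 + 0.58Y + 902
Y − 0.58Y = 1722
0.42Y = 1722, so Y = 1722/0.42 = 4100

Y = 4100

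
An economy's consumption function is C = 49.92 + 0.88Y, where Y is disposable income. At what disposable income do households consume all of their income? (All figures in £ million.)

Y = 416

At break-even, C = Y: 49.92 + 0.88Y = Y
0.12Y = 49.92, so Y = 49.92/0.12 = 416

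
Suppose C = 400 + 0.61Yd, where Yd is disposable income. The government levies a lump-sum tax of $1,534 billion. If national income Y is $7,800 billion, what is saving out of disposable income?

S = 2043.74

Yd = Y − T = 7800 − 1534 = 6266
C = 400 + 0.61(6266) = 400 + 3822.26 = 4222.26
S = Yd − C = 6266 − 4222.26 = 2043.74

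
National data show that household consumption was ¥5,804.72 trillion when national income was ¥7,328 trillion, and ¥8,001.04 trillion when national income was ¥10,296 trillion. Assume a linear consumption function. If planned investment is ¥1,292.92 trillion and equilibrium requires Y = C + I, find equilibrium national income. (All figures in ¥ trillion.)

Y = 6442

MPC = (8001.04 − 5804.72)/(10296 − 7328) = 2196.32/2968 = 0.74
a = 5804.72 − 0.74(7328) = 382
Equilibrium: Y = 382 + 0.74Y + 1292.92
0.26Y = 1674.92, so Y = 1674.92/0.26 = 6442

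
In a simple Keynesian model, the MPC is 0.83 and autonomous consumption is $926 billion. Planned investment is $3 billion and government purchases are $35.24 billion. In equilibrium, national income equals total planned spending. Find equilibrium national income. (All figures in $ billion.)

Y = 5672

Y = C + I + G = 926 + 0.83Y + 3 + 35.24
Y − 0.83Y = 964.24
0.17Y = 964.24, so Y = 964.24/0.17 = 5672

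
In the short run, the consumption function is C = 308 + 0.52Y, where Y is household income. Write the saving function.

S = -308 + 0.48Y

S = Y − C = Y − (308 + 0.52Y) = -308 + (1 − 0.52)Y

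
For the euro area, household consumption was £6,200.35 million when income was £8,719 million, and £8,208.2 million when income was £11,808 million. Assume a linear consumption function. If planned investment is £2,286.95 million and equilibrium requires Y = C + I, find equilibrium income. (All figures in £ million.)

Y = 8057

MPC = (8208.2 − 6200.35)/(11808 − 8719) = 2007.85/3089 = 0.65
a = 6200.35 − 0.65(8719) = 533
Equilibrium: Y = 533 + 0.65Y + 2286.95
0.35Y = 2819.95, so Y = 2819.95/0.35 = 8057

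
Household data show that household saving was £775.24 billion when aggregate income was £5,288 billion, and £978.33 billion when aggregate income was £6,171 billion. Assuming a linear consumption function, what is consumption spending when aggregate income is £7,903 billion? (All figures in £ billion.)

C = 6526.31

MPS = ΔS/ΔY = (978.33 − 775.24)/(6171 − 5288) = 203.09/883 = 0.23
MPC = 1 − MPS = 0.77
Autonomous saving = 775.24 − 0.23(5288) = -441, so a = 441
C = 441 + 0.77(7903) = 441 + 6085.31 = 6526.31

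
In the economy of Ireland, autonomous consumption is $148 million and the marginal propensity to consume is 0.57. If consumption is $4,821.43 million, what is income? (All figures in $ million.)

148 + 0.57Y = 4821.43
0.57Y = 4673.43, so Y = 4673.43/0.57 = 8199

Y = 8199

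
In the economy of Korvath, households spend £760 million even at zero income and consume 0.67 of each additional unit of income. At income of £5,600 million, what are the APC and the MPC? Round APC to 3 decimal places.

APC = 0.806; MPC = 0.67

MPC = 0.67 (the slope of the consumption function)
C = 760 + 0.67(5600) = 4512, so APC = 4512/5600 = 0.806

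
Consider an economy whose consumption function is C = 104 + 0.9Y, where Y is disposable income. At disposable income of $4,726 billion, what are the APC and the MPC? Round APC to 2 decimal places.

APC = 0.92; MPC = 0.9

MPC = 0.9 (the slope of the consumption function)
C = 104 + 0.9(4726) = 4357.4, so APC = 4357.4/4726 = 0.92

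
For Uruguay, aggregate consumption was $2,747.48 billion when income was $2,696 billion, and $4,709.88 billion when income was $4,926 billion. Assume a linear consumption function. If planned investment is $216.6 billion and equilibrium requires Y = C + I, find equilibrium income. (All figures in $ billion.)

MPC = (4709.88 − 2747.48)/(4926 − 2696) = 1962.4/2230 = 0.88
a = 2747.48 − 0.88(2696) = 375
Equilibrium: Y = 375 + 0.88Y + 216.6
0.12Y = 591.6, so Y = 591.6/0.12 = 4930

Y = 4930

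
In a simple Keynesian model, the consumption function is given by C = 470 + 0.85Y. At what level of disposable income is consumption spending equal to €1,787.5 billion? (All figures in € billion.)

470 + 0.85Y = 1787.5
0.85Y = 1317.5, so Y = 1317.5/0.85 = 1550

Y = 1550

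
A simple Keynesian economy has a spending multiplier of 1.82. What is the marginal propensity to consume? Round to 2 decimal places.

MPC = 0.45

k = 1/(1 − MPC), so 1 − MPC = 1/k = 1/1.82 = 0.5495
MPC = 1 − 0.5495 = 0.45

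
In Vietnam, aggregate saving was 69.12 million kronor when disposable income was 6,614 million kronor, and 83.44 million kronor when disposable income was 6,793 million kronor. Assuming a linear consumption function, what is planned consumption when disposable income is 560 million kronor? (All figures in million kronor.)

MPS = ΔS/ΔY = (83.44 − 69.12)/(6793 − 6614) = 14.32/179 = 0.08
MPC = 1 − MPS = 0.92
Autonomous saving = 69.12 − 0.08(6614) = -460, so a = 460
C = 460 + 0.92(560) = 460 + 515.2 = 975.2

C = 975.2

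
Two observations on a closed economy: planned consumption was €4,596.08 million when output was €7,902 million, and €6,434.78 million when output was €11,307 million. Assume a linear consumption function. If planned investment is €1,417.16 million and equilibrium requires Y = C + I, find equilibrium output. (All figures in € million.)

Y = 3796

MPC = (6434.78 − 4596.08)/(11307 − 7902) = 1838.7/3405 = 0.54
a = 4596.08 − 0.54(7902) = 329
Equilibrium: Y = 329 + 0.54Y + 1417.16
0.46Y = 1746.16, so Y = 1746.16/0.46 = 3796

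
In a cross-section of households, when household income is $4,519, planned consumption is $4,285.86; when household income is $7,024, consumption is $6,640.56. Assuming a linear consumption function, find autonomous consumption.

MPC = ΔC/ΔY = (6640.56 − 4285.86)/(7024 − 4519) = 2354.7/2505 = 0.94
a = C − MPC·Y = 4285.86 − 0.94(4519) = 4285.86 − 4247.86 = 38

a = 38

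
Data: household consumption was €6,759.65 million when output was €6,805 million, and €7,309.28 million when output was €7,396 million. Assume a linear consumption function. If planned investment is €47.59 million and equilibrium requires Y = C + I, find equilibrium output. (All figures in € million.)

Y = 6837

MPC = (7309.28 − 6759.65)/(7396 − 6805) = 549.63/591 = 0.93
a = 6759.65 − 0.93(6805) = 431
Equilibrium: Y = 431 + 0.93Y + 47.59
0.07Y = 478.59, so Y = 478.59/0.07 = 6837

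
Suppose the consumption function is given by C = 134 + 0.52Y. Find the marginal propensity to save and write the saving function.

MPS = 0.48; S = -134 + 0.48Y

MPS = 1 − MPC = 1 − 0.52 = 0.48
S = Y − C = -134 + 0.48Y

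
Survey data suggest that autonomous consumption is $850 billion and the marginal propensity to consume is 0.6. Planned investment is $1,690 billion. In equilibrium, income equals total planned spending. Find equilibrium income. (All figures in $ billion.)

Y = C + I = 850 + 0.6Y + 1690
Y − 0.6Y = 2540
0.4Y = 2540, so Y = 2540/0.4 = 6350

Y = 6350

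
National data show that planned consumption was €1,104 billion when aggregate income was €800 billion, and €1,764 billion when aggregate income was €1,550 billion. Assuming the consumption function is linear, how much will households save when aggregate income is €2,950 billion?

MPC = (1764 − 1104)/(1550 − 800) = 660/750 = 0.88
a = 1104 − 0.88(800) = 1104 − 704 = 400
C = 400 + 0.88(2950) = 2996
S = 2950 − 2996 = -46

S = -46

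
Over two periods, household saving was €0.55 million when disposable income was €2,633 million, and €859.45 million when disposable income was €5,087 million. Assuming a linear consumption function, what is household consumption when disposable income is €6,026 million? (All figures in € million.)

MPS = ΔS/ΔY = (859.45 − 0.55)/(5087 − 2633) = 858.9/2454 = 0.35
MPC = 1 − MPS = 0.65
Autonomous saving = 0.55 − 0.35(2633) = -921, so a = 921
C = 921 + 0.65(6026) = 921 + 3916.9 = 4837.9

C = 4837.9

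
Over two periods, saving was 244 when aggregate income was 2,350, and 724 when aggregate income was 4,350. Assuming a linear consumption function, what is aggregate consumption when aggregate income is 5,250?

MPS = ΔS/ΔY = (724 − 244)/(4350 − 2350) = 480/2000 = 0.24
MPC = 1 − MPS = 0.76
Autonomous saving = 244 − 0.24(2350) = -320, so a = 320
C = 320 + 0.76(5250) = 320 + 3990 = 4310

C = 4310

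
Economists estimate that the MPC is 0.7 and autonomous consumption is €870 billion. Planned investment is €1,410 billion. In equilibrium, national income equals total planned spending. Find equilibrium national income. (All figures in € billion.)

Y = C + I = 870 + 0.7Y + 1410
Y − 0.7Y = 2280
0.3Y = 2280, so Y = 2280/0.3 = 7600

Y = 7600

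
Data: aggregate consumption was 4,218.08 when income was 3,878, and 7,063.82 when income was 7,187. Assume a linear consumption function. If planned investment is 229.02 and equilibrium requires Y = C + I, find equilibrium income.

MPC = (7063.82 − 4218.08)/(7187 − 3878) = 2845.74/3309 = 0.86
a = 4218.08 − 0.86(3878) = 883
Equilibrium: Y = 883 + 0.86Y + 229.02
0.14Y = 1112.02, so Y = 1112.02/0.14 = 7943

Y = 7943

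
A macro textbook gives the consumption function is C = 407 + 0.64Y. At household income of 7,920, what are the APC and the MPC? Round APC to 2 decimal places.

APC = 0.69; MPC = 0.64

MPC = 0.64 (the slope of the consumption function)
C = 407 + 0.64(7920) = 5475.8, so APC = 5475.8/7920 = 0.69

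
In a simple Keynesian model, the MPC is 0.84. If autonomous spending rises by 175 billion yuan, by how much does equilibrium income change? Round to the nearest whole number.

ΔY ≈ 1094

The multiplier is 1/(1 − MPC) = 1/0.16.
ΔY = 175/0.16 = 1093.75 ≈ 1094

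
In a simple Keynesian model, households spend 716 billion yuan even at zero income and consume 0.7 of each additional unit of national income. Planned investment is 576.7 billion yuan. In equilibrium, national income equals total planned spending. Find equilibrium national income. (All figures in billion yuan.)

Y = C + I = 716 + 0.7Y + 576.7
Y − 0.7Y = 1292.7
0.3Y = 1292.7, so Y = 1292.7/0.3 = 4309

Y = 4309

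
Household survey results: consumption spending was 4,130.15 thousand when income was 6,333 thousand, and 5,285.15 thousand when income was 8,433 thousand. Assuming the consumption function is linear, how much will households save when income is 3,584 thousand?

S = 965.8

MPC = (5285.15 − 4130.15)/(8433 − 6333) = 1155/2100 = 0.55
a = 4130.15 − 0.55(6333) = 4130.15 − 3483.15 = 647
C = 647 + 0.55(3584) = 2618.2
S = 3584 − 2618.2 = 965.8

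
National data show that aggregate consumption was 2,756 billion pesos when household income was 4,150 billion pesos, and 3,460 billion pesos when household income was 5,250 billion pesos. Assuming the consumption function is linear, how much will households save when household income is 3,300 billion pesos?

S = 1088

MPC = (3460 − 2756)/(5250 − 4150) = 704/1100 = 0.64
a = 2756 − 0.64(4150) = 2756 − 2656 = 100
C = 100 + 0.64(3300) = 2212
S = 3300 − 2212 = 1088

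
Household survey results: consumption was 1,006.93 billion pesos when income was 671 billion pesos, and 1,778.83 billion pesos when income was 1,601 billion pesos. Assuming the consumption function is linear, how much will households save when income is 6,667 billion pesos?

MPC = (1778.83 − 1006.93)/(1601 − 671) = 771.9/930 = 0.83
a = 1006.93 − 0.83(671) = 1006.93 − 556.93 = 450
C = 450 + 0.83(6667) = 5983.61
S = 6667 − 5983.61 = 683.39

S = 683.39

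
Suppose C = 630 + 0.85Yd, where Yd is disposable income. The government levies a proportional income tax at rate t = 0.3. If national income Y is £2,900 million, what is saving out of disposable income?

Yd = (1 − 0.3)(2900) = 0.7(2900) = 2030
C = 630 + 0.85(2030) = 630 + 1725.5 = 2355.5
S = Yd − C = 2030 − 2355.5 = -325.5

S = -325.5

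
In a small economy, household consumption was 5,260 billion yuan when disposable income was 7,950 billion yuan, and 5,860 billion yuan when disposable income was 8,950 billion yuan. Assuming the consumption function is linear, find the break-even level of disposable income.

Y = 1225

MPC = (5860 − 5260)/(8950 − 7950) = 600/1000 = 0.6
a = 5260 − 0.6(7950) = 5260 − 4770 = 490
Break-even: Y = a/(1−MPC) = 490/0.4 = 1225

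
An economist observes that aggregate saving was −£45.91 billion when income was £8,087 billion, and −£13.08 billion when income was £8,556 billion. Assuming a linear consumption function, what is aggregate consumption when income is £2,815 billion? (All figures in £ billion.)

MPS = ΔS/ΔY = (-13.08 − (-45.91))/(8556 − 8087) = 32.83/469 = 0.07
MPC = 1 − MPS = 0.93
Autonomous saving = -45.91 − 0.07(8087) = -612, so a = 612
C = 612 + 0.93(2815) = 612 + 2617.95 = 3229.95

C = 3229.95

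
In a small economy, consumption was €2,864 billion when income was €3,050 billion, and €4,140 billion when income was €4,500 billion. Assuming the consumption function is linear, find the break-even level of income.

MPC = (4140 − 2864)/(4500 − 3050) = 1276/1450 = 0.88
a = 2864 − 0.88(3050) = 2864 − 2684 = 180
Break-even: Y = a/(1−MPC) = 180/0.12 = 1500

Y = 1500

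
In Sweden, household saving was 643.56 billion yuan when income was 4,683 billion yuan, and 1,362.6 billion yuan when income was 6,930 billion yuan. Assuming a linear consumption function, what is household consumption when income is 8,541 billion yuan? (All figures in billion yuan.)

MPS = ΔS/ΔY = (1362.6 − 643.56)/(6930 − 4683) = 719.04/2247 = 0.32
MPC = 1 − MPS = 0.68
Autonomous saving = 643.56 − 0.32(4683) = -855, so a = 855
C = 855 + 0.68(8541) = 855 + 5807.88 = 6662.88

C = 6662.88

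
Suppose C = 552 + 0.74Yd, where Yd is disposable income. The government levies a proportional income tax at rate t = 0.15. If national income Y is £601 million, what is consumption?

C = 930.029

Yd = (1 − 0.15)(601) = 0.85(601) = 510.85
C = 552 + 0.74(510.85) = 552 + 378.029 = 930.029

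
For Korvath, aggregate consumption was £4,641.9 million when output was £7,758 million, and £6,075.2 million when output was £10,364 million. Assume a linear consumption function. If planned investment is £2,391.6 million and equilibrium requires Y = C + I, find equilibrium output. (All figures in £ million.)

Y = 6148

MPC = (6075.2 − 4641.9)/(10364 − 7758) = 1433.3/2606 = 0.55
a = 4641.9 − 0.55(7758) = 375
Equilibrium: Y = 375 + 0.55Y + 2391.6
0.45Y = 2766.6, so Y = 2766.6/0.45 = 6148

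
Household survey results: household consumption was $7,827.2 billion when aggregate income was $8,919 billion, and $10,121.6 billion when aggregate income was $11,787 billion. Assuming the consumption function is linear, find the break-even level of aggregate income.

MPC = (10121.6 − 7827.2)/(11787 − 8919) = 2294.4/2868 = 0.8
a = 7827.2 − 0.8(8919) = 7827.2 − 7135.2 = 692
Break-even: Y = a/(1−MPC) = 692/0.2 = 3460

Y = 3460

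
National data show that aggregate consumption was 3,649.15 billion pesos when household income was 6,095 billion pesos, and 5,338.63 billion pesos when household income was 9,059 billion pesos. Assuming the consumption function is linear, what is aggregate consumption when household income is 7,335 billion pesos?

C = 4355.95

MPC = (5338.63 − 3649.15)/(9059 − 6095) = 1689.48/2964 = 0.57
a = 3649.15 − 0.57(6095) = 3649.15 − 3474.15 = 175
C = 175 + 0.57(7335) = 175 + 4180.95 = 4355.95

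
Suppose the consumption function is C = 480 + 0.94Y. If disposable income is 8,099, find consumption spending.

C = 8093.06

C = 480 + 0.94(8099) = 480 + 7613.06 = 8093.06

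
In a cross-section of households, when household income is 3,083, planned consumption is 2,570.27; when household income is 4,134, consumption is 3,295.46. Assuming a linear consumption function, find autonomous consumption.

MPC = ΔC/ΔY = (3295.46 − 2570.27)/(4134 − 3083) = 725.19/1051 = 0.69
a = C − MPC·Y = 2570.27 − 0.69(3083) = 2570.27 − 2127.27 = 443

a = 443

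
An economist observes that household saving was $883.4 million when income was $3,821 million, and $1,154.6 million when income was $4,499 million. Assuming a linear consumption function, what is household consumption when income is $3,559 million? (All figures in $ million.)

C = 2780.4

MPS = ΔS/ΔY = (1154.6 − 883.4)/(4499 − 3821) = 271.2/678 = 0.4
MPC = 1 − MPS = 0.6
Autonomous saving = 883.4 − 0.4(3821) = -645, so a = 645
C = 645 + 0.6(3559) = 645 + 2135.4 = 2780.4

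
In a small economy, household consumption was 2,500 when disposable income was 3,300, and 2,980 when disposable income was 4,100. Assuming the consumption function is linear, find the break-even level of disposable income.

Y = 1300

MPC = (2980 − 2500)/(4100 − 3300) = 480/800 = 0.6
a = 2500 − 0.6(3300) = 2500 − 1980 = 520
Break-even: Y = a/(1−MPC) = 520/0.4 = 1300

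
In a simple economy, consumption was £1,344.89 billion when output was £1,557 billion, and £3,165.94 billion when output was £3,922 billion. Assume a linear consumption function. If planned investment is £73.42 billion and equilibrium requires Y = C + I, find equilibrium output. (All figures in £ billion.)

Y = 954

MPC = (3165.94 − 1344.89)/(3922 − 1557) = 1821.05/2365 = 0.77
a = 1344.89 − 0.77(1557) = 146
Equilibrium: Y = 146 + 0.77Y + 73.42
0.23Y = 219.42, so Y = 219.42/0.23 = 954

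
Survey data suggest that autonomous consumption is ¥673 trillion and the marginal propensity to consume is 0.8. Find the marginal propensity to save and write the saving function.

MPS = 0.2; S = -673 + 0.2Y

MPS = 1 − MPC = 1 − 0.8 = 0.2
S = Y − C = -673 + 0.2Y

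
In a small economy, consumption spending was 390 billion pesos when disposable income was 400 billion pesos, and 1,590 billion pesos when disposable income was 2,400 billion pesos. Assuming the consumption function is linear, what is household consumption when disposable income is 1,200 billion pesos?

C = 870

MPC = (1590 − 390)/(2400 − 400) = 1200/2000 = 0.6
a = 390 − 0.6(400) = 390 − 240 = 150
C = 150 + 0.6(1200) = 150 + 720 = 870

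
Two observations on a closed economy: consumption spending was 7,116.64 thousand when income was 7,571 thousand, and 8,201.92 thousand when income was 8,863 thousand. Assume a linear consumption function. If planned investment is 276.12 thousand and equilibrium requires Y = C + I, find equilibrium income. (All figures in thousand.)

MPC = (8201.92 − 7116.64)/(8863 − 7571) = 1085.28/1292 = 0.84
a = 7116.64 − 0.84(7571) = 757
Equilibrium: Y = 757 + 0.84Y + 276.12
0.16Y = 1033.12, so Y = 1033.12/0.16 = 6457

Y = 6457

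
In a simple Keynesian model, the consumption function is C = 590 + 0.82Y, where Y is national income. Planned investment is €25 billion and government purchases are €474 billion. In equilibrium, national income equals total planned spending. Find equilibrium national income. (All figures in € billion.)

Y = C + I + G = 590 + 0.82Y + 25 + 474
Y − 0.82Y = 1089
0.18Y = 1089, so Y = 1089/0.18 = 6050

Y = 6050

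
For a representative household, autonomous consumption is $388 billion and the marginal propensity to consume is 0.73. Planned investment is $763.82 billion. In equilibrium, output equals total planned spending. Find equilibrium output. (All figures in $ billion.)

Y = C + I = 388 + 0.73Y + 763.82
Y − 0.73Y = 1151.82
0.27Y = 1151.82, so Y = 1151.82/0.27 = 4266

Y = 4266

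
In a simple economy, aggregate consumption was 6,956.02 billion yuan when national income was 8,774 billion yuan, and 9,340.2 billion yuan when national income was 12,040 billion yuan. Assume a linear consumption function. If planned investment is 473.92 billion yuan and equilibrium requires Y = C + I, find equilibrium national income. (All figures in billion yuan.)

MPC = (9340.2 − 6956.02)/(12040 − 8774) = 2384.18/3266 = 0.73
a = 6956.02 − 0.73(8774) = 551
Equilibrium: Y = 551 + 0.73Y + 473.92
0.27Y = 1024.92, so Y = 1024.92/0.27 = 3796

Y = 3796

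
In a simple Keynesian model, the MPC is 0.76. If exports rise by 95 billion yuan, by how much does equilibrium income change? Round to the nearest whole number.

ΔY ≈ 396

The multiplier is 1/(1 − MPC) = 1/0.24.
ΔY = 95/0.24 = 395.83 ≈ 396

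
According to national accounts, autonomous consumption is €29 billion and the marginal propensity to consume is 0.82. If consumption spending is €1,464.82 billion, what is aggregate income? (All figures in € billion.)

Y = 1751

29 + 0.82Y = 1464.82
0.82Y = 1435.82, so Y = 1435.82/0.82 = 1751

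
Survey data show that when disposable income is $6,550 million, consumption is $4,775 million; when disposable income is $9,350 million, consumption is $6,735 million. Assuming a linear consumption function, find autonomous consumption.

a = 190

MPC = ΔC/ΔY = (6735 − 4775)/(9350 − 6550) = 1960/2800 = 0.7
a = C − MPC·Y = 4775 − 0.7(6550) = 4775 − 4585 = 190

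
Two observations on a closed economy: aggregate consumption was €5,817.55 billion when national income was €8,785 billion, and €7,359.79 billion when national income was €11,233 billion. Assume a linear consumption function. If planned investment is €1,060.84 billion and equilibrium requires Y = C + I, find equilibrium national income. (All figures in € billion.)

MPC = (7359.79 − 5817.55)/(11233 − 8785) = 1542.24/2448 = 0.63
a = 5817.55 − 0.63(8785) = 283
Equilibrium: Y = 283 + 0.63Y + 1060.84
0.37Y = 1343.84, so Y = 1343.84/0.37 = 3632

Y = 3632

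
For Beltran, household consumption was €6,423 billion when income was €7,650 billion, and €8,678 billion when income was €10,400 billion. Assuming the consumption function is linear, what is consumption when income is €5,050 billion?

C = 4291

MPC = (8678 − 6423)/(10400 − 7650) = 2255/2750 = 0.82
a = 6423 − 0.82(7650) = 6423 − 6273 = 150
C = 150 + 0.82(5050) = 150 + 4141 = 4291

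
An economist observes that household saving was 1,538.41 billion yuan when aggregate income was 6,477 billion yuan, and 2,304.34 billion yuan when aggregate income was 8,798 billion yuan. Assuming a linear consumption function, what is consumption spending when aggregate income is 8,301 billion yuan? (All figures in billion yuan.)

C = 6160.67

MPS = ΔS/ΔY = (2304.34 − 1538.41)/(8798 − 6477) = 765.93/2321 = 0.33
MPC = 1 − MPS = 0.67
Autonomous saving = 1538.41 − 0.33(6477) = -599, so a = 599
C = 599 + 0.67(8301) = 599 + 5561.67 = 6160.67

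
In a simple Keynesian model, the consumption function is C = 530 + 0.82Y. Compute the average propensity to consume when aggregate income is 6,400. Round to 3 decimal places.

APC = 0.903

C = 530 + 0.82(6400) = 5778
APC = C/Y = 5778/6400 = 0.903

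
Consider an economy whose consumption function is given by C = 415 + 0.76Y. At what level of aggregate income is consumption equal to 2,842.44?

415 + 0.76Y = 2842.44
0.76Y = 2427.44, so Y = 2427.44/0.76 = 3194

Y = 3194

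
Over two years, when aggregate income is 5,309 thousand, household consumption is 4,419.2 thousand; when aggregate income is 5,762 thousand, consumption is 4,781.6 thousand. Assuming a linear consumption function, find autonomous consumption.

a = 172

MPC = ΔC/ΔY = (4781.6 − 4419.2)/(5762 − 5309) = 362.4/453 = 0.8
a = C − MPC·Y = 4419.2 − 0.8(5309) = 4419.2 − 4247.2 = 172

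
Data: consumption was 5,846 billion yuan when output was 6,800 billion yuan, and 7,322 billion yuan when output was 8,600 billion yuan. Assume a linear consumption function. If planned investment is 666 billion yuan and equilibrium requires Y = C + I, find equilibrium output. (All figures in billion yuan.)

MPC = (7322 − 5846)/(8600 − 6800) = 1476/1800 = 0.82
a = 5846 − 0.82(6800) = 270
Equilibrium: Y = 270 + 0.82Y + 666
0.18Y = 936, so Y = 936/0.18 = 5200

Y = 5200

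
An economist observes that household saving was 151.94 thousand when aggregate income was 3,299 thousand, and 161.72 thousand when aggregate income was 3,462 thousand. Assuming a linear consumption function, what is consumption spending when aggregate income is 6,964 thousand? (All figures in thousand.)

C = 6592.16

MPS = ΔS/ΔY = (161.72 − 151.94)/(3462 − 3299) = 9.78/163 = 0.06
MPC = 1 − MPS = 0.94
Autonomous saving = 151.94 − 0.06(3299) = -46, so a = 46
C = 46 + 0.94(6964) = 46 + 6546.16 = 6592.16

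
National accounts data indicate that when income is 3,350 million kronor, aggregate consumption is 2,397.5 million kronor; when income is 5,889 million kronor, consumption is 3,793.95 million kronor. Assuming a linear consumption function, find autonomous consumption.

a = 555

MPC = ΔC/ΔY = (3793.95 − 2397.5)/(5889 − 3350) = 1396.45/2539 = 0.55
a = C − MPC·Y = 2397.5 − 0.55(3350) = 2397.5 − 1842.5 = 555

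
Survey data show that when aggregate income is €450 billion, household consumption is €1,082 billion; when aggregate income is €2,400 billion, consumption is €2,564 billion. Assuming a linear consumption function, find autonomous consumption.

MPC = ΔC/ΔY = (2564 − 1082)/(2400 − 450) = 1482/1950 = 0.76
a = C − MPC·Y = 1082 − 0.76(450) = 1082 − 342 = 740

a = 740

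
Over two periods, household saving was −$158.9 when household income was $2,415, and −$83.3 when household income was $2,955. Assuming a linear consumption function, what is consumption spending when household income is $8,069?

MPS = ΔS/ΔY = (-83.3 − (-158.9))/(2955 − 2415) = 75.6/540 = 0.14
MPC = 1 − MPS = 0.86
Autonomous saving = -158.9 − 0.14(2415) = -497, so a = 497
C = 497 + 0.86(8069) = 497 + 6939.34 = 7436.34

C = 7436.34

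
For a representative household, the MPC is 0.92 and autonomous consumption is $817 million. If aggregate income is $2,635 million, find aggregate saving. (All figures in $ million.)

S = -606.2

C = 817 + 0.92(2635) = 817 + 2424.2 = 3241.2
S = Y − C = 2635 − 3241.2 = -606.2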